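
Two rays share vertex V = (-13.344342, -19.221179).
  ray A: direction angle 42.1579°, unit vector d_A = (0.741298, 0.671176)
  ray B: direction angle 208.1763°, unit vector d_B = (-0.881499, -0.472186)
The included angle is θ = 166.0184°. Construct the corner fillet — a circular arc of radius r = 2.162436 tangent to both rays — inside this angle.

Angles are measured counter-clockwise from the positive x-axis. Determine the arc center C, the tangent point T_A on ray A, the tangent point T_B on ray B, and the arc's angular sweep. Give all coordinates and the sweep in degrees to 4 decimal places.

bisector direction at 125.1671° = (-0.575963,0.817476)
center distance |VC| = r/sin(θ/2) = 2.162436/sin(83.0092°) = 2.178633
C = V + |VC|·bis = (-14.5992,-17.4402)
T_A = V + ((C−V)·d_A)·d_A = V + 0.2652·d_A = (-13.1478,-19.0432)
T_B = V + ((C−V)·d_B)·d_B = V + 0.2652·d_B = (-13.5781,-19.3464)
sweep = 180° − θ = 13.9816°

center=(-14.5992,-17.4402) T_A=(-13.1478,-19.0432) T_B=(-13.5781,-19.3464) sweep=13.9816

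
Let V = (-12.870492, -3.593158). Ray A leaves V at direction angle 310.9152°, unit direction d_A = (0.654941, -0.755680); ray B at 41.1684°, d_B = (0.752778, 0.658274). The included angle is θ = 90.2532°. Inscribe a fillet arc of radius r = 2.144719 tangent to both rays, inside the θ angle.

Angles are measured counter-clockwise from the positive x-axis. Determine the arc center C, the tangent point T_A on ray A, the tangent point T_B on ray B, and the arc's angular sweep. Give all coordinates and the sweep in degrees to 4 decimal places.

bisector direction at 356.0418° = (0.997615,-0.069029)
center distance |VC| = r/sin(θ/2) = 2.144719/sin(45.1266°) = 3.026411
C = V + |VC|·bis = (-9.8513,-3.8021)
T_A = V + ((C−V)·d_A)·d_A = V + 2.1353·d_A = (-11.4720,-5.2067)
T_B = V + ((C−V)·d_B)·d_B = V + 2.1353·d_B = (-11.2631,-2.1876)
sweep = 180° − θ = 89.7468°

center=(-9.8513,-3.8021) T_A=(-11.4720,-5.2067) T_B=(-11.2631,-2.1876) sweep=89.7468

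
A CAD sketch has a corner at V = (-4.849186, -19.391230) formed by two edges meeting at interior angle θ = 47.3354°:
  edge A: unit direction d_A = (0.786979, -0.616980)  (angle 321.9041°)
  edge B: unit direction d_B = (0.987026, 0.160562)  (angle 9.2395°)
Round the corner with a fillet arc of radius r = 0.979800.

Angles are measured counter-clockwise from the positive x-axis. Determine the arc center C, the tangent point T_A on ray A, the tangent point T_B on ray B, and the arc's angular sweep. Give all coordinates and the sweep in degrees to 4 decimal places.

bisector direction at 345.5718° = (0.968461,-0.249167)
center distance |VC| = r/sin(θ/2) = 0.979800/sin(23.6677°) = 2.440765
C = V + |VC|·bis = (-2.4854,-19.9994)
T_A = V + ((C−V)·d_A)·d_A = V + 2.2355·d_A = (-3.0899,-20.7705)
T_B = V + ((C−V)·d_B)·d_B = V + 2.2355·d_B = (-2.6427,-19.0323)
sweep = 180° − θ = 132.6646°

center=(-2.4854,-19.9994) T_A=(-3.0899,-20.7705) T_B=(-2.6427,-19.0323) sweep=132.6646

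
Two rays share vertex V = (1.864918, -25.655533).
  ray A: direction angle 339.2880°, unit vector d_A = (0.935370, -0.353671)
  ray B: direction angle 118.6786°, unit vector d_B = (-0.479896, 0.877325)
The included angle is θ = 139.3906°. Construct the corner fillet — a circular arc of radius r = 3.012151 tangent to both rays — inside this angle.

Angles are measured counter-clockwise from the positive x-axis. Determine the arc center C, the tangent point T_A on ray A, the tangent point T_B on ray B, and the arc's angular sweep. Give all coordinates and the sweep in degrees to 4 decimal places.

bisector direction at 48.9833° = (0.656279,0.754518)
center distance |VC| = r/sin(θ/2) = 3.012151/sin(69.6953°) = 3.211726
C = V + |VC|·bis = (3.9727,-23.2322)
T_A = V + ((C−V)·d_A)·d_A = V + 1.1145·d_A = (2.9074,-26.0497)
T_B = V + ((C−V)·d_B)·d_B = V + 1.1145·d_B = (1.3301,-24.6777)
sweep = 180° − θ = 40.6094°

center=(3.9727,-23.2322) T_A=(2.9074,-26.0497) T_B=(1.3301,-24.6777) sweep=40.6094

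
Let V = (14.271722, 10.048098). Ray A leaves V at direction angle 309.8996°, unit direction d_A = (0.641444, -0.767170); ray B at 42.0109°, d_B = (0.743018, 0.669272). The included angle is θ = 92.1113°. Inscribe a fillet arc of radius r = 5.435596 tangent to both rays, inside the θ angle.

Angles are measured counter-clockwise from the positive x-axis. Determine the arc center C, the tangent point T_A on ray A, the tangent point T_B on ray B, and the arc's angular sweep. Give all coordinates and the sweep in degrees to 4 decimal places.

center=(21.8022,9.5156) T_A=(17.6322,6.0290) T_B=(18.1643,13.5543) sweep=87.8887

bisector direction at 355.9552° = (0.997509,-0.070536)
center distance |VC| = r/sin(θ/2) = 5.435596/sin(46.0556°) = 7.549290
C = V + |VC|·bis = (21.8022,9.5156)
T_A = V + ((C−V)·d_A)·d_A = V + 5.2389·d_A = (17.6322,6.0290)
T_B = V + ((C−V)·d_B)·d_B = V + 5.2389·d_B = (18.1643,13.5543)
sweep = 180° − θ = 87.8887°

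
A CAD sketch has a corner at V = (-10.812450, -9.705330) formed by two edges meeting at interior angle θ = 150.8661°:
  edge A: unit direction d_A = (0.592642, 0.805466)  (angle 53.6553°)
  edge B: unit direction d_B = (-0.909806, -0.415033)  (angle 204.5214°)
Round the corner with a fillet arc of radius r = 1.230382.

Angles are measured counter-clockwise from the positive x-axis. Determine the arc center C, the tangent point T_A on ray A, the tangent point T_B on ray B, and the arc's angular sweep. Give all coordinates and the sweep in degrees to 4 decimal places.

center=(-11.6140,-8.7186) T_A=(-10.6230,-9.4478) T_B=(-11.1033,-9.8380) sweep=29.1339

bisector direction at 129.0883° = (-0.630518,0.776175)
center distance |VC| = r/sin(θ/2) = 1.230382/sin(75.4330°) = 1.271247
C = V + |VC|·bis = (-11.6140,-8.7186)
T_A = V + ((C−V)·d_A)·d_A = V + 0.3197·d_A = (-10.6230,-9.4478)
T_B = V + ((C−V)·d_B)·d_B = V + 0.3197·d_B = (-11.1033,-9.8380)
sweep = 180° − θ = 29.1339°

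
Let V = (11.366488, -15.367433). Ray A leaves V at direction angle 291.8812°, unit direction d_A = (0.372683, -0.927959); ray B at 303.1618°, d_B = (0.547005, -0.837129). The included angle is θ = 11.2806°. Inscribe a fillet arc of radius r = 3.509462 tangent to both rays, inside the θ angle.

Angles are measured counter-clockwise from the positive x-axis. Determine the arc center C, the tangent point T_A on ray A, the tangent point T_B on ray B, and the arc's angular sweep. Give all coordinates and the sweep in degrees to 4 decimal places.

bisector direction at 297.5215° = (0.462081,-0.886838)
center distance |VC| = r/sin(θ/2) = 3.509462/sin(5.6403°) = 35.707763
C = V + |VC|·bis = (27.8664,-47.0344)
T_A = V + ((C−V)·d_A)·d_A = V + 35.5349·d_A = (24.6097,-48.3423)
T_B = V + ((C−V)·d_B)·d_B = V + 35.5349·d_B = (30.8043,-45.1147)
sweep = 180° − θ = 168.7194°

center=(27.8664,-47.0344) T_A=(24.6097,-48.3423) T_B=(30.8043,-45.1147) sweep=168.7194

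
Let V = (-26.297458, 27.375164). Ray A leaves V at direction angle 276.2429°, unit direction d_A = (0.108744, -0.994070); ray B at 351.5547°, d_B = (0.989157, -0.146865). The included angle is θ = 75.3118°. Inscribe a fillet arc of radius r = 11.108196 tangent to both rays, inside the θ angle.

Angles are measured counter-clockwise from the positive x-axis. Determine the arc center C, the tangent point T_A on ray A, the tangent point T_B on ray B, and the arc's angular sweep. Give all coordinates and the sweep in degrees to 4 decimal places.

bisector direction at 313.8988° = (0.693387,-0.720566)
center distance |VC| = r/sin(θ/2) = 11.108196/sin(37.6559°) = 18.182798
C = V + |VC|·bis = (-13.6897,14.2733)
T_A = V + ((C−V)·d_A)·d_A = V + 14.3952·d_A = (-24.7321,13.0653)
T_B = V + ((C−V)·d_B)·d_B = V + 14.3952·d_B = (-12.0583,25.2610)
sweep = 180° − θ = 104.6882°

center=(-13.6897,14.2733) T_A=(-24.7321,13.0653) T_B=(-12.0583,25.2610) sweep=104.6882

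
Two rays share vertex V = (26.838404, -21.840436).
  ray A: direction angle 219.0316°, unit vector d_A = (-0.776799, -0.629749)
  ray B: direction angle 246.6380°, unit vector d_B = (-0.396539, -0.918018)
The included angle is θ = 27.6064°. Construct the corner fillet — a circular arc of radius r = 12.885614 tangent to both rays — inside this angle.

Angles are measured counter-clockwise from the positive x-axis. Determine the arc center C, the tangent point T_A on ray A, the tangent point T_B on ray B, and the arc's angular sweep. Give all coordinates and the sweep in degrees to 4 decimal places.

center=(-5.7886,-64.8791) T_A=(-13.9033,-54.8696) T_B=(6.0406,-69.9888) sweep=152.3936

bisector direction at 232.8348° = (-0.604115,-0.796897)
center distance |VC| = r/sin(θ/2) = 12.885614/sin(13.8032°) = 54.007873
C = V + |VC|·bis = (-5.7886,-64.8791)
T_A = V + ((C−V)·d_A)·d_A = V + 52.4482·d_A = (-13.9033,-54.8696)
T_B = V + ((C−V)·d_B)·d_B = V + 52.4482·d_B = (6.0406,-69.9888)
sweep = 180° − θ = 152.3936°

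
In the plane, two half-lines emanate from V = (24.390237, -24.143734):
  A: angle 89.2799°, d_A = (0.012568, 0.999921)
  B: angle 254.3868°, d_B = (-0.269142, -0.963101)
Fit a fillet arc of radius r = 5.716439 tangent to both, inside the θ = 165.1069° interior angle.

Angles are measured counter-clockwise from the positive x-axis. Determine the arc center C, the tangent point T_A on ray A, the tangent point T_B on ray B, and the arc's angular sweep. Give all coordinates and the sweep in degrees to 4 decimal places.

center=(18.6836,-23.3248) T_A=(24.3996,-23.3966) T_B=(24.1891,-24.8633) sweep=14.8931

bisector direction at 171.8334° = (-0.989859,0.142053)
center distance |VC| = r/sin(θ/2) = 5.716439/sin(82.5534°) = 5.765060
C = V + |VC|·bis = (18.6836,-23.3248)
T_A = V + ((C−V)·d_A)·d_A = V + 0.7472·d_A = (24.3996,-23.3966)
T_B = V + ((C−V)·d_B)·d_B = V + 0.7472·d_B = (24.1891,-24.8633)
sweep = 180° − θ = 14.8931°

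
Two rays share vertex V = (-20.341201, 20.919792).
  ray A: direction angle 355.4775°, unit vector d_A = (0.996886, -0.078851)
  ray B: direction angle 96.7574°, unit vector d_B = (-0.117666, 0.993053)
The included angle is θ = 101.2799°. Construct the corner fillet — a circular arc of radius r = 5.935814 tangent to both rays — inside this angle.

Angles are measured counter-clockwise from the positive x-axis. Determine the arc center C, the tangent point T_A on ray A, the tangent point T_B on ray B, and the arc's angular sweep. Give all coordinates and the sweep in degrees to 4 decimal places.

bisector direction at 46.1175° = (0.693182,0.720762)
center distance |VC| = r/sin(θ/2) = 5.935814/sin(50.6399°) = 7.677184
C = V + |VC|·bis = (-15.0195,26.4532)
T_A = V + ((C−V)·d_A)·d_A = V + 4.8688·d_A = (-15.4876,20.5359)
T_B = V + ((C−V)·d_B)·d_B = V + 4.8688·d_B = (-20.9141,25.7548)
sweep = 180° − θ = 78.7201°

center=(-15.0195,26.4532) T_A=(-15.4876,20.5359) T_B=(-20.9141,25.7548) sweep=78.7201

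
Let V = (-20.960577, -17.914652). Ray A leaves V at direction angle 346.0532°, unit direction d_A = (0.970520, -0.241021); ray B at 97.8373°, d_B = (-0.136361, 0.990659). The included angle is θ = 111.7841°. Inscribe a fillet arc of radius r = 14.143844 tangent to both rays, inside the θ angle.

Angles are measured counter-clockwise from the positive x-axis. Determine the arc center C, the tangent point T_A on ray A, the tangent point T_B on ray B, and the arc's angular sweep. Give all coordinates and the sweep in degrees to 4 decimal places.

center=(-8.2550,-6.4965) T_A=(-11.6640,-20.2234) T_B=(-22.2668,-8.4252) sweep=68.2159

bisector direction at 41.9453° = (0.743784,0.668420)
center distance |VC| = r/sin(θ/2) = 14.143844/sin(55.8920°) = 17.082297
C = V + |VC|·bis = (-8.2550,-6.4965)
T_A = V + ((C−V)·d_A)·d_A = V + 9.5790·d_A = (-11.6640,-20.2234)
T_B = V + ((C−V)·d_B)·d_B = V + 9.5790·d_B = (-22.2668,-8.4252)
sweep = 180° − θ = 68.2159°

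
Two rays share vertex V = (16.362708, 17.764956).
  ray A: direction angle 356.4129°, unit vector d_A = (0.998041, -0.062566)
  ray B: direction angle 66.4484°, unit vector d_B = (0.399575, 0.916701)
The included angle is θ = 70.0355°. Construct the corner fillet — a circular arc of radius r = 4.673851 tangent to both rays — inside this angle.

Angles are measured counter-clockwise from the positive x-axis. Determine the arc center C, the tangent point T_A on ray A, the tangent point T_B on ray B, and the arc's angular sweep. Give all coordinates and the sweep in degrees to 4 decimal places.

center=(23.3126,22.0123) T_A=(23.0202,17.3476) T_B=(19.0281,23.8799) sweep=109.9645

bisector direction at 31.4307° = (0.853272,0.521466)
center distance |VC| = r/sin(θ/2) = 4.673851/sin(35.0177°) = 8.145007
C = V + |VC|·bis = (23.3126,22.0123)
T_A = V + ((C−V)·d_A)·d_A = V + 6.6706·d_A = (23.0202,17.3476)
T_B = V + ((C−V)·d_B)·d_B = V + 6.6706·d_B = (19.0281,23.8799)
sweep = 180° − θ = 109.9645°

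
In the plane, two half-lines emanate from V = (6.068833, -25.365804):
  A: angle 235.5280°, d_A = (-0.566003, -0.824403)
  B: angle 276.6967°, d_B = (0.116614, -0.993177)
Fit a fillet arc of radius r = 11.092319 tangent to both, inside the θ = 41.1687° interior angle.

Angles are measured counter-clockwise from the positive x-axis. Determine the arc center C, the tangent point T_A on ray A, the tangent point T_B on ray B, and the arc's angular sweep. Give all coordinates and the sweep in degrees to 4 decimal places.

bisector direction at 256.1123° = (-0.240019,-0.970768)
center distance |VC| = r/sin(θ/2) = 11.092319/sin(20.5844°) = 31.549380
C = V + |VC|·bis = (-1.5036,-55.9929)
T_A = V + ((C−V)·d_A)·d_A = V + 29.5351·d_A = (-10.6482,-49.7146)
T_B = V + ((C−V)·d_B)·d_B = V + 29.5351·d_B = (9.5130,-54.6994)
sweep = 180° − θ = 138.8313°

center=(-1.5036,-55.9929) T_A=(-10.6482,-49.7146) T_B=(9.5130,-54.6994) sweep=138.8313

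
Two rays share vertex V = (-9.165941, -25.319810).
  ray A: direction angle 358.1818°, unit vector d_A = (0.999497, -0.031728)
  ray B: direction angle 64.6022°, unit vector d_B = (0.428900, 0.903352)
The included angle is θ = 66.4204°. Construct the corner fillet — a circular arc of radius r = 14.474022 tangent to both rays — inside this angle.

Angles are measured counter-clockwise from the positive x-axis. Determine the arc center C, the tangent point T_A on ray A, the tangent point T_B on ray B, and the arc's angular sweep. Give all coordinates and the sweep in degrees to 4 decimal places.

center=(13.3922,-11.5546) T_A=(12.9330,-26.0213) T_B=(0.3171,-5.3467) sweep=113.5796

bisector direction at 31.3920° = (0.853624,0.520890)
center distance |VC| = r/sin(θ/2) = 14.474022/sin(33.2102°) = 26.426329
C = V + |VC|·bis = (13.3922,-11.5546)
T_A = V + ((C−V)·d_A)·d_A = V + 22.1100·d_A = (12.9330,-26.0213)
T_B = V + ((C−V)·d_B)·d_B = V + 22.1100·d_B = (0.3171,-5.3467)
sweep = 180° − θ = 113.5796°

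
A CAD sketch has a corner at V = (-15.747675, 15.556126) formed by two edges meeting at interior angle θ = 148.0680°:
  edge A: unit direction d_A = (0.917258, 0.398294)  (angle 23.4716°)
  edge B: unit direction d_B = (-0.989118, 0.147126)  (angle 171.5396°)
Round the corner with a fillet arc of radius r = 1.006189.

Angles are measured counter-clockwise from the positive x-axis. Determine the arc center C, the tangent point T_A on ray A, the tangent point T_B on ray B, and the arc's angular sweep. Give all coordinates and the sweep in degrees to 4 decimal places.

bisector direction at 97.5056° = (-0.130623,0.991432)
center distance |VC| = r/sin(θ/2) = 1.006189/sin(74.0340°) = 1.046560
C = V + |VC|·bis = (-15.8844,16.5937)
T_A = V + ((C−V)·d_A)·d_A = V + 0.2879·d_A = (-15.4836,15.6708)
T_B = V + ((C−V)·d_B)·d_B = V + 0.2879·d_B = (-16.0324,15.5985)
sweep = 180° − θ = 31.9320°

center=(-15.8844,16.5937) T_A=(-15.4836,15.6708) T_B=(-16.0324,15.5985) sweep=31.9320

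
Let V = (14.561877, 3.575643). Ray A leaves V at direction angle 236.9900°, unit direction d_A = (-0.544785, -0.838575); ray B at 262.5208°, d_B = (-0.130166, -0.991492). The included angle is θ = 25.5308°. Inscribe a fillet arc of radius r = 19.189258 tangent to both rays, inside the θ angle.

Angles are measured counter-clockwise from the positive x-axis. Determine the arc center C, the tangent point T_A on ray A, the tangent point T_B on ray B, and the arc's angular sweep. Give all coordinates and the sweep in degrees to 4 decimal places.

bisector direction at 249.7554° = (-0.346029,-0.938224)
center distance |VC| = r/sin(θ/2) = 19.189258/sin(12.7654°) = 86.845105
C = V + |VC|·bis = (-15.4890,-77.9045)
T_A = V + ((C−V)·d_A)·d_A = V + 84.6986·d_A = (-31.5807,-67.4505)
T_B = V + ((C−V)·d_B)·d_B = V + 84.6986·d_B = (3.5370,-80.4023)
sweep = 180° − θ = 154.4692°

center=(-15.4890,-77.9045) T_A=(-31.5807,-67.4505) T_B=(3.5370,-80.4023) sweep=154.4692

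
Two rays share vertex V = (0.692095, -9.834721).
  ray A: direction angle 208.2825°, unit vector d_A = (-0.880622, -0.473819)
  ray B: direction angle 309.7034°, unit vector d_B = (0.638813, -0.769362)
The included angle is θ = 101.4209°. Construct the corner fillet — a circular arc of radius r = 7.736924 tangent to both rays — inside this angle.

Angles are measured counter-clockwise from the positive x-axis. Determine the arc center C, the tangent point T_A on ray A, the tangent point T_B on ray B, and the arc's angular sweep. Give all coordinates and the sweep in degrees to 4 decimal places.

bisector direction at 258.9930° = (-0.190930,-0.981604)
center distance |VC| = r/sin(θ/2) = 7.736924/sin(50.7105°) = 9.996598
C = V + |VC|·bis = (-1.2166,-19.6474)
T_A = V + ((C−V)·d_A)·d_A = V + 6.3302·d_A = (-4.8825,-12.8341)
T_B = V + ((C−V)·d_B)·d_B = V + 6.3302·d_B = (4.7359,-14.7050)
sweep = 180° − θ = 78.5791°

center=(-1.2166,-19.6474) T_A=(-4.8825,-12.8341) T_B=(4.7359,-14.7050) sweep=78.5791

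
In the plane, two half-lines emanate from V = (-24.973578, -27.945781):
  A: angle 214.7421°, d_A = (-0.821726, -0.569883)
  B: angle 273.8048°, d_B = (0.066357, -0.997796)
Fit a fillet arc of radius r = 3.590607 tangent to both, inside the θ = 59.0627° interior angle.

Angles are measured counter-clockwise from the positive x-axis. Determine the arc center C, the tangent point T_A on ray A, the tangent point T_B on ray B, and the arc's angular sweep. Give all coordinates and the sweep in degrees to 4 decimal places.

center=(-28.1357,-34.5084) T_A=(-30.1819,-31.5579) T_B=(-24.5530,-34.2701) sweep=120.9373

bisector direction at 244.2735° = (-0.434077,-0.900876)
center distance |VC| = r/sin(θ/2) = 3.590607/sin(29.5313°) = 7.284660
C = V + |VC|·bis = (-28.1357,-34.5084)
T_A = V + ((C−V)·d_A)·d_A = V + 6.3383·d_A = (-30.1819,-31.5579)
T_B = V + ((C−V)·d_B)·d_B = V + 6.3383·d_B = (-24.5530,-34.2701)
sweep = 180° − θ = 120.9373°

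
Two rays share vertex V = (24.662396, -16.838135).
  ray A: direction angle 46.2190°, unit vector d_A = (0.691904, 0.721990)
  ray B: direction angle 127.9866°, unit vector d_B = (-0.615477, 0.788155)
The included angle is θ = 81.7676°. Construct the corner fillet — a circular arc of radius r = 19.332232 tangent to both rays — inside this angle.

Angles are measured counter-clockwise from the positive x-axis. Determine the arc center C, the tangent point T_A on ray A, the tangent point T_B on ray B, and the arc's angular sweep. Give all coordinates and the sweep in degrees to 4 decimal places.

center=(26.1553,12.6603) T_A=(40.1129,-0.7157) T_B=(10.9185,0.7617) sweep=98.2324

bisector direction at 87.1028° = (0.050544,0.998722)
center distance |VC| = r/sin(θ/2) = 19.332232/sin(40.8838°) = 29.536184
C = V + |VC|·bis = (26.1553,12.6603)
T_A = V + ((C−V)·d_A)·d_A = V + 22.3305·d_A = (40.1129,-0.7157)
T_B = V + ((C−V)·d_B)·d_B = V + 22.3305·d_B = (10.9185,0.7617)
sweep = 180° − θ = 98.2324°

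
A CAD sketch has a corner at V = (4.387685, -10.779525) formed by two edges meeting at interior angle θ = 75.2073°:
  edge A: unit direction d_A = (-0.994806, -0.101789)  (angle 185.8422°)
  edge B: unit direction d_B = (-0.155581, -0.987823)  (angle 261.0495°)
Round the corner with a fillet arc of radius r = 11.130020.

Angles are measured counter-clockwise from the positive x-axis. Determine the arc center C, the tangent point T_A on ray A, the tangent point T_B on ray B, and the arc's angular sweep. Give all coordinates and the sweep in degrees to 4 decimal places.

center=(-8.8551,-23.3227) T_A=(-9.9880,-12.2504) T_B=(2.1394,-25.0543) sweep=104.7927

bisector direction at 223.4459° = (-0.726025,-0.687669)
center distance |VC| = r/sin(θ/2) = 11.130020/sin(37.6037°) = 18.240085
C = V + |VC|·bis = (-8.8551,-23.3227)
T_A = V + ((C−V)·d_A)·d_A = V + 14.4507·d_A = (-9.9880,-12.2504)
T_B = V + ((C−V)·d_B)·d_B = V + 14.4507·d_B = (2.1394,-25.0543)
sweep = 180° − θ = 104.7927°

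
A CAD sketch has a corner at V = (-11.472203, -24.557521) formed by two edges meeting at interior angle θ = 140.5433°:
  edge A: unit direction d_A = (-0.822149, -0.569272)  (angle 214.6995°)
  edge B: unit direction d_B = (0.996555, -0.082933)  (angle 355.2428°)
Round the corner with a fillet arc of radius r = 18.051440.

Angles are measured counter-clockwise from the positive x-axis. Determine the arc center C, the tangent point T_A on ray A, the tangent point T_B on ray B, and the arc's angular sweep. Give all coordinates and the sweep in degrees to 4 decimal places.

bisector direction at 284.9712° = (0.258333,-0.966056)
center distance |VC| = r/sin(θ/2) = 18.051440/sin(70.2716°) = 19.177064
C = V + |VC|·bis = (-6.5181,-43.0836)
T_A = V + ((C−V)·d_A)·d_A = V + 6.4734·d_A = (-16.7943,-28.2427)
T_B = V + ((C−V)·d_B)·d_B = V + 6.4734·d_B = (-5.0211,-25.0944)
sweep = 180° − θ = 39.4567°

center=(-6.5181,-43.0836) T_A=(-16.7943,-28.2427) T_B=(-5.0211,-25.0944) sweep=39.4567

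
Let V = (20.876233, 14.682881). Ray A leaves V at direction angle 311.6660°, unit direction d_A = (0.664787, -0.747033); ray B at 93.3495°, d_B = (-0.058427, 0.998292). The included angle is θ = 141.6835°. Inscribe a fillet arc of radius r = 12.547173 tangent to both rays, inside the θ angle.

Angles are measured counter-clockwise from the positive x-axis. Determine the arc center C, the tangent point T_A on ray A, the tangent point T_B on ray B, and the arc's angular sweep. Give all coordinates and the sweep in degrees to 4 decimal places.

center=(33.1473,19.7677) T_A=(23.7741,11.4265) T_B=(20.6215,19.0346) sweep=38.3165

bisector direction at 22.5078° = (0.923828,0.382808)
center distance |VC| = r/sin(θ/2) = 12.547173/sin(70.8418°) = 13.282833
C = V + |VC|·bis = (33.1473,19.7677)
T_A = V + ((C−V)·d_A)·d_A = V + 4.3591·d_A = (23.7741,11.4265)
T_B = V + ((C−V)·d_B)·d_B = V + 4.3591·d_B = (20.6215,19.0346)
sweep = 180° − θ = 38.3165°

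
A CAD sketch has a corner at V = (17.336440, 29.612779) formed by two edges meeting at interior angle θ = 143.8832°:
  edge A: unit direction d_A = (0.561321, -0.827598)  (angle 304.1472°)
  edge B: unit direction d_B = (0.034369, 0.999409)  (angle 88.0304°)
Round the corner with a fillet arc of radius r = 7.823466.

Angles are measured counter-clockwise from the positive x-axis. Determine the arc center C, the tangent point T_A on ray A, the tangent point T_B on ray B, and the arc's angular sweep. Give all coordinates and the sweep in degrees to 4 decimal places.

bisector direction at 16.0888° = (0.960833,0.277127)
center distance |VC| = r/sin(θ/2) = 7.823466/sin(71.9416°) = 8.228808
C = V + |VC|·bis = (25.2430,31.8932)
T_A = V + ((C−V)·d_A)·d_A = V + 2.5508·d_A = (18.7683,27.5017)
T_B = V + ((C−V)·d_B)·d_B = V + 2.5508·d_B = (17.4241,32.1621)
sweep = 180° − θ = 36.1168°

center=(25.2430,31.8932) T_A=(18.7683,27.5017) T_B=(17.4241,32.1621) sweep=36.1168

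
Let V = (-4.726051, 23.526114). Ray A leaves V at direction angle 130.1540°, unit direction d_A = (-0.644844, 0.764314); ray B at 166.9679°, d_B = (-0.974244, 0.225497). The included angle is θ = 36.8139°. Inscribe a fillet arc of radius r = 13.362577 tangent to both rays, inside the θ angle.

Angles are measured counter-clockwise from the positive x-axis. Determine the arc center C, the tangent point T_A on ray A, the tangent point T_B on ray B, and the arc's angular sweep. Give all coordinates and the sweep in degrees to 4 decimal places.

center=(-40.8318,45.5989) T_A=(-30.6186,54.2157) T_B=(-43.8450,32.5805) sweep=143.1861

bisector direction at 148.5610° = (-0.853196,0.521591)
center distance |VC| = r/sin(θ/2) = 13.362577/sin(18.4069°) = 42.318223
C = V + |VC|·bis = (-40.8318,45.5989)
T_A = V + ((C−V)·d_A)·d_A = V + 40.1531·d_A = (-30.6186,54.2157)
T_B = V + ((C−V)·d_B)·d_B = V + 40.1531·d_B = (-43.8450,32.5805)
sweep = 180° − θ = 143.1861°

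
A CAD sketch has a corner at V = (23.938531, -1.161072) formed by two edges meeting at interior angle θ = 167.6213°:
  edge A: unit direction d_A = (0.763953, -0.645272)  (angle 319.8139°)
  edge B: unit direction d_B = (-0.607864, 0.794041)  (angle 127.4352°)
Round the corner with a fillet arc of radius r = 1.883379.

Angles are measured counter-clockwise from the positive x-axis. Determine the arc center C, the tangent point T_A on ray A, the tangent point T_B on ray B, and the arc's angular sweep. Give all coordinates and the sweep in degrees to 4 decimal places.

bisector direction at 43.6245° = (0.723876,0.689930)
center distance |VC| = r/sin(θ/2) = 1.883379/sin(83.8106°) = 1.894422
C = V + |VC|·bis = (25.3099,0.1459)
T_A = V + ((C−V)·d_A)·d_A = V + 0.2042·d_A = (24.0946,-1.2929)
T_B = V + ((C−V)·d_B)·d_B = V + 0.2042·d_B = (23.8144,-0.9989)
sweep = 180° − θ = 12.3787°

center=(25.3099,0.1459) T_A=(24.0946,-1.2929) T_B=(23.8144,-0.9989) sweep=12.3787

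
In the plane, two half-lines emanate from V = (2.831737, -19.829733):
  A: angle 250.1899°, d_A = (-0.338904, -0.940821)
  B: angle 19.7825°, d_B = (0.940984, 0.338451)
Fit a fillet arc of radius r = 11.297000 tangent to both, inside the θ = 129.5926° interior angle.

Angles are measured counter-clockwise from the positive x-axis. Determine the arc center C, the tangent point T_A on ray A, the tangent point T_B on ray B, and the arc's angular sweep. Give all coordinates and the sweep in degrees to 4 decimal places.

bisector direction at 314.9862° = (0.706936,-0.707277)
center distance |VC| = r/sin(θ/2) = 11.297000/sin(64.7963°) = 12.485638
C = V + |VC|·bis = (11.6583,-28.6605)
T_A = V + ((C−V)·d_A)·d_A = V + 5.3169·d_A = (1.0298,-24.8319)
T_B = V + ((C−V)·d_B)·d_B = V + 5.3169·d_B = (7.8348,-18.0302)
sweep = 180° − θ = 50.4074°

center=(11.6583,-28.6605) T_A=(1.0298,-24.8319) T_B=(7.8348,-18.0302) sweep=50.4074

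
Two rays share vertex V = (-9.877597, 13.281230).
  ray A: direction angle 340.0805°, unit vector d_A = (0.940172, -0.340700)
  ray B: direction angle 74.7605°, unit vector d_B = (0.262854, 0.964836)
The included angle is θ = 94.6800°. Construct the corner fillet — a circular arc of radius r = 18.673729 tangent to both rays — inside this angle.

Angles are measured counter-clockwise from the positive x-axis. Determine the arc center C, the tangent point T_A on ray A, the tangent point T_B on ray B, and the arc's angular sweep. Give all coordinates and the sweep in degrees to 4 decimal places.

center=(12.6625,24.9752) T_A=(6.3004,7.4186) T_B=(-5.3545,29.8836) sweep=85.3200

bisector direction at 27.4205° = (0.887651,0.460517)
center distance |VC| = r/sin(θ/2) = 18.673729/sin(47.3400°) = 25.393034
C = V + |VC|·bis = (12.6625,24.9752)
T_A = V + ((C−V)·d_A)·d_A = V + 17.2075·d_A = (6.3004,7.4186)
T_B = V + ((C−V)·d_B)·d_B = V + 17.2075·d_B = (-5.3545,29.8836)
sweep = 180° − θ = 85.3200°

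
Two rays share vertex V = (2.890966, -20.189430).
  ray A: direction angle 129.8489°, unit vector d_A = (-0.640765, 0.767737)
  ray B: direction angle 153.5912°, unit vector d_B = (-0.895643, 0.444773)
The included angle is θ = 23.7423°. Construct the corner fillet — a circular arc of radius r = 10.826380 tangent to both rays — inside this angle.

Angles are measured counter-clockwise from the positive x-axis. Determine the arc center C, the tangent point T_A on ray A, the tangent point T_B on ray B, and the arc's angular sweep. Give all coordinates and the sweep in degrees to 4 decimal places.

bisector direction at 141.7200° = (-0.784993,0.619504)
center distance |VC| = r/sin(θ/2) = 10.826380/sin(11.8712°) = 52.628961
C = V + |VC|·bis = (-38.4224,12.4144)
T_A = V + ((C−V)·d_A)·d_A = V + 51.5034·d_A = (-30.1106,19.3516)
T_B = V + ((C−V)·d_B)·d_B = V + 51.5034·d_B = (-43.2377,2.7179)
sweep = 180° − θ = 156.2577°

center=(-38.4224,12.4144) T_A=(-30.1106,19.3516) T_B=(-43.2377,2.7179) sweep=156.2577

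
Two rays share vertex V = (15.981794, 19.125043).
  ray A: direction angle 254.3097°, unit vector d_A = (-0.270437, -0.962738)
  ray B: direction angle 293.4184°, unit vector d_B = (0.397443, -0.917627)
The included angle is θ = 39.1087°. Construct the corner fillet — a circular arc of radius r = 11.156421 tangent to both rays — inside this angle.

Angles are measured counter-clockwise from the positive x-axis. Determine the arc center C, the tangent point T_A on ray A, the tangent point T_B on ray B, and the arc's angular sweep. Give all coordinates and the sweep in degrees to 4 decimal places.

bisector direction at 273.8641° = (0.067389,-0.997727)
center distance |VC| = r/sin(θ/2) = 11.156421/sin(19.5543°) = 33.332511
C = V + |VC|·bis = (18.2280,-14.1317)
T_A = V + ((C−V)·d_A)·d_A = V + 31.4100·d_A = (7.4873,-11.1146)
T_B = V + ((C−V)·d_B)·d_B = V + 31.4100·d_B = (28.4655,-9.6977)
sweep = 180° − θ = 140.8913°

center=(18.2280,-14.1317) T_A=(7.4873,-11.1146) T_B=(28.4655,-9.6977) sweep=140.8913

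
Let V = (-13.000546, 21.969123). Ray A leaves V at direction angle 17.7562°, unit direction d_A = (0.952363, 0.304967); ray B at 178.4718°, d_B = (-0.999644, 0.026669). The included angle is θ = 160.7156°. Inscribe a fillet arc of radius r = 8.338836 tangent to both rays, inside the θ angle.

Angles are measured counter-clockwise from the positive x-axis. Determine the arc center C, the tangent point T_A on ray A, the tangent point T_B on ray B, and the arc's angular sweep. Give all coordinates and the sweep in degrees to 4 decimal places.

center=(-14.1944,30.3428) T_A=(-11.6513,22.4012) T_B=(-14.4168,22.0069) sweep=19.2844

bisector direction at 98.1140° = (-0.141143,0.989989)
center distance |VC| = r/sin(θ/2) = 8.338836/sin(80.3578°) = 8.458327
C = V + |VC|·bis = (-14.1944,30.3428)
T_A = V + ((C−V)·d_A)·d_A = V + 1.4167·d_A = (-11.6513,22.4012)
T_B = V + ((C−V)·d_B)·d_B = V + 1.4167·d_B = (-14.4168,22.0069)
sweep = 180° − θ = 19.2844°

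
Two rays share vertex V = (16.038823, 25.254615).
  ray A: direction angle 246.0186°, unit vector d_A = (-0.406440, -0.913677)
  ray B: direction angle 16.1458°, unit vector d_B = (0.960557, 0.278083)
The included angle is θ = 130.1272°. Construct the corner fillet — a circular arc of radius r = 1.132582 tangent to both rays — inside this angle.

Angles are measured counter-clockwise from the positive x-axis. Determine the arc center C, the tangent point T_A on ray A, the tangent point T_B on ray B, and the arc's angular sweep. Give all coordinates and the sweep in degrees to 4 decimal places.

center=(16.8596,24.3131) T_A=(15.8248,24.7735) T_B=(16.5447,25.4011) sweep=49.8728

bisector direction at 311.0822° = (0.657141,-0.753768)
center distance |VC| = r/sin(θ/2) = 1.132582/sin(65.0636°) = 1.249020
C = V + |VC|·bis = (16.8596,24.3131)
T_A = V + ((C−V)·d_A)·d_A = V + 0.5266·d_A = (15.8248,24.7735)
T_B = V + ((C−V)·d_B)·d_B = V + 0.5266·d_B = (16.5447,25.4011)
sweep = 180° − θ = 49.8728°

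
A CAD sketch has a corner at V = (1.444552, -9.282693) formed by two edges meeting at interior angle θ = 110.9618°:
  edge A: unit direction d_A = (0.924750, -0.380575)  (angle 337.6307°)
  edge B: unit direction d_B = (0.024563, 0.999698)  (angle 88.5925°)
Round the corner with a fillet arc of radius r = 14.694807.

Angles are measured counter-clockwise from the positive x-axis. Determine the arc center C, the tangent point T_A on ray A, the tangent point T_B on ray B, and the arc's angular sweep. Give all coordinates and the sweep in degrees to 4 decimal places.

center=(16.3832,0.4600) T_A=(10.7907,-13.1290) T_B=(1.6928,0.8209) sweep=69.0382

bisector direction at 33.1116° = (0.837608,0.546272)
center distance |VC| = r/sin(θ/2) = 14.694807/sin(55.4809°) = 17.834860
C = V + |VC|·bis = (16.3832,0.4600)
T_A = V + ((C−V)·d_A)·d_A = V + 10.1067·d_A = (10.7907,-13.1290)
T_B = V + ((C−V)·d_B)·d_B = V + 10.1067·d_B = (1.6928,0.8209)
sweep = 180° − θ = 69.0382°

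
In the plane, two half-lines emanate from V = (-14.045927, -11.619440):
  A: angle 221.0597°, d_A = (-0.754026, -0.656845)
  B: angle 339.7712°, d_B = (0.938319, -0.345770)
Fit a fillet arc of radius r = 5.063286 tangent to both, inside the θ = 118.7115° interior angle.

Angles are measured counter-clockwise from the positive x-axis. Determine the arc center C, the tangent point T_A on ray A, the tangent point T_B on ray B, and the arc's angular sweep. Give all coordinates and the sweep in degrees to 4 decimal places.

center=(-12.9820,-17.4076) T_A=(-16.3078,-13.5898) T_B=(-11.2313,-12.6566) sweep=61.2885

bisector direction at 280.4154° = (0.180784,-0.983523)
center distance |VC| = r/sin(θ/2) = 5.063286/sin(59.3558°) = 5.885156
C = V + |VC|·bis = (-12.9820,-17.4076)
T_A = V + ((C−V)·d_A)·d_A = V + 2.9997·d_A = (-16.3078,-13.5898)
T_B = V + ((C−V)·d_B)·d_B = V + 2.9997·d_B = (-11.2313,-12.6566)
sweep = 180° − θ = 61.2885°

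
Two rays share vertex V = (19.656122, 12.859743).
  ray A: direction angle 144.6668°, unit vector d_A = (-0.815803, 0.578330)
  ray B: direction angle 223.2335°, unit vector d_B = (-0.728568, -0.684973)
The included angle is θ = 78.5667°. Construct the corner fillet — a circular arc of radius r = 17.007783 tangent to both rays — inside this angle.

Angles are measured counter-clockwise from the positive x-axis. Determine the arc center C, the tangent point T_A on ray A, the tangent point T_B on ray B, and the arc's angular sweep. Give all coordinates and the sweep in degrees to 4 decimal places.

bisector direction at 183.9501° = (-0.997624,-0.068889)
center distance |VC| = r/sin(θ/2) = 17.007783/sin(39.2833°) = 26.861917
C = V + |VC|·bis = (-7.1420,11.0093)
T_A = V + ((C−V)·d_A)·d_A = V + 20.7918·d_A = (2.6941,24.8843)
T_B = V + ((C−V)·d_B)·d_B = V + 20.7918·d_B = (4.5079,-1.3821)
sweep = 180° − θ = 101.4333°

center=(-7.1420,11.0093) T_A=(2.6941,24.8843) T_B=(4.5079,-1.3821) sweep=101.4333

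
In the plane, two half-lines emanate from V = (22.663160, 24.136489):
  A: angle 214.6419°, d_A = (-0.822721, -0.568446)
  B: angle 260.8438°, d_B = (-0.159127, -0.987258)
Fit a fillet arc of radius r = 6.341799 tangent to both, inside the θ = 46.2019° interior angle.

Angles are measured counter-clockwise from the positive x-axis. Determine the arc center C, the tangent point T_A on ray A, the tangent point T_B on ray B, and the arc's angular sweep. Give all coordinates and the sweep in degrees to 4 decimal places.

bisector direction at 237.7429° = (-0.533720,-0.845661)
center distance |VC| = r/sin(θ/2) = 6.341799/sin(23.1010°) = 16.163529
C = V + |VC|·bis = (14.0364,10.4676)
T_A = V + ((C−V)·d_A)·d_A = V + 14.8675·d_A = (10.4314,15.6851)
T_B = V + ((C−V)·d_B)·d_B = V + 14.8675·d_B = (20.2974,9.4585)
sweep = 180° − θ = 133.7981°

center=(14.0364,10.4676) T_A=(10.4314,15.6851) T_B=(20.2974,9.4585) sweep=133.7981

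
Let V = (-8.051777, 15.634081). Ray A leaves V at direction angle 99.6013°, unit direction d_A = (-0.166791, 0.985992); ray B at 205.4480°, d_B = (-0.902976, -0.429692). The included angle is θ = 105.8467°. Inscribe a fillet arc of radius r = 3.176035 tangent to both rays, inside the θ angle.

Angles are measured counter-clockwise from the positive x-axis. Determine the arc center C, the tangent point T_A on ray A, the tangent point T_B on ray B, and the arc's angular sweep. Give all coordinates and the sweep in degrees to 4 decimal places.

center=(-11.5836,17.4707) T_A=(-8.4521,18.0004) T_B=(-10.2189,14.6028) sweep=74.1533

bisector direction at 152.5246° = (-0.887209,0.461367)
center distance |VC| = r/sin(θ/2) = 3.176035/sin(52.9233°) = 3.980843
C = V + |VC|·bis = (-11.5836,17.4707)
T_A = V + ((C−V)·d_A)·d_A = V + 2.4000·d_A = (-8.4521,18.0004)
T_B = V + ((C−V)·d_B)·d_B = V + 2.4000·d_B = (-10.2189,14.6028)
sweep = 180° − θ = 74.1533°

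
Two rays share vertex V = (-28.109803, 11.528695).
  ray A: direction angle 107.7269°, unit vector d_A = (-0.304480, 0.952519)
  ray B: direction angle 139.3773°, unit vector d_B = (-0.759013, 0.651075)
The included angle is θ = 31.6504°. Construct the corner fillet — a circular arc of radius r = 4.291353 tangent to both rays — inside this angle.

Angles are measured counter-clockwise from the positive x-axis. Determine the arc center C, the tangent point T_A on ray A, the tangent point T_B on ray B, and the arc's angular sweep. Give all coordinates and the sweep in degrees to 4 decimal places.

bisector direction at 123.5521° = (-0.552695,0.833384)
center distance |VC| = r/sin(θ/2) = 4.291353/sin(15.8252°) = 15.736337
C = V + |VC|·bis = (-36.8072,24.6431)
T_A = V + ((C−V)·d_A)·d_A = V + 15.1399·d_A = (-32.7196,25.9497)
T_B = V + ((C−V)·d_B)·d_B = V + 15.1399·d_B = (-39.6012,21.3859)
sweep = 180° − θ = 148.3496°

center=(-36.8072,24.6431) T_A=(-32.7196,25.9497) T_B=(-39.6012,21.3859) sweep=148.3496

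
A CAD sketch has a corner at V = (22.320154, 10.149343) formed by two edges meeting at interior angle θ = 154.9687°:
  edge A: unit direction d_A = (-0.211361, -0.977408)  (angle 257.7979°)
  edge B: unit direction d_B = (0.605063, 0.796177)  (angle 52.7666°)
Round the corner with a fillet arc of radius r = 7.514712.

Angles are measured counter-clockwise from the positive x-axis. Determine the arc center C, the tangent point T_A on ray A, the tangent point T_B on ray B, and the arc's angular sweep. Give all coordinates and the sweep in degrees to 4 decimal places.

center=(29.3125,6.9306) T_A=(21.9676,8.5189) T_B=(23.3295,11.4775) sweep=25.0313

bisector direction at 335.2823° = (0.908379,-0.418149)
center distance |VC| = r/sin(θ/2) = 7.514712/sin(77.4844°) = 7.697632
C = V + |VC|·bis = (29.3125,6.9306)
T_A = V + ((C−V)·d_A)·d_A = V + 1.6681·d_A = (21.9676,8.5189)
T_B = V + ((C−V)·d_B)·d_B = V + 1.6681·d_B = (23.3295,11.4775)
sweep = 180° − θ = 25.0313°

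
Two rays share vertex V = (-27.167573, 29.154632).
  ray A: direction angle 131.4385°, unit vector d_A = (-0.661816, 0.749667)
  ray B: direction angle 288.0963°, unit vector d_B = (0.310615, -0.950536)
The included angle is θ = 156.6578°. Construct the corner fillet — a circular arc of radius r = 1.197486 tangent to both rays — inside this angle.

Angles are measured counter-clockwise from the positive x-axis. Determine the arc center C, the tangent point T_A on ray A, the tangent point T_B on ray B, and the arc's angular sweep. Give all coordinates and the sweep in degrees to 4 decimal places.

center=(-28.2290,28.5476) T_A=(-27.3313,29.3401) T_B=(-27.0907,28.9195) sweep=23.3422

bisector direction at 209.7674° = (-0.868048,-0.496480)
center distance |VC| = r/sin(θ/2) = 1.197486/sin(78.3289°) = 1.222767
C = V + |VC|·bis = (-28.2290,28.5476)
T_A = V + ((C−V)·d_A)·d_A = V + 0.2474·d_A = (-27.3313,29.3401)
T_B = V + ((C−V)·d_B)·d_B = V + 0.2474·d_B = (-27.0907,28.9195)
sweep = 180° − θ = 23.3422°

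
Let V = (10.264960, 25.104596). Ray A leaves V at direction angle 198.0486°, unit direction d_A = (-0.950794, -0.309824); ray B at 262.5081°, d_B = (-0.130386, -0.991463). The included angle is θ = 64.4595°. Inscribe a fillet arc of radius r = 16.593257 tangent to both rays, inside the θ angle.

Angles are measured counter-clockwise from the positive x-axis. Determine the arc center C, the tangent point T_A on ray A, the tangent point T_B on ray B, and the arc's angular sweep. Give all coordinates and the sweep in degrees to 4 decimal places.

center=(-9.6183,1.1735) T_A=(-14.7593,16.9502) T_B=(6.8333,-0.9901) sweep=115.5405

bisector direction at 230.2784° = (-0.639059,-0.769158)
center distance |VC| = r/sin(θ/2) = 16.593257/sin(32.2298°) = 31.113393
C = V + |VC|·bis = (-9.6183,1.1735)
T_A = V + ((C−V)·d_A)·d_A = V + 26.3193·d_A = (-14.7593,16.9502)
T_B = V + ((C−V)·d_B)·d_B = V + 26.3193·d_B = (6.8333,-0.9901)
sweep = 180° − θ = 115.5405°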